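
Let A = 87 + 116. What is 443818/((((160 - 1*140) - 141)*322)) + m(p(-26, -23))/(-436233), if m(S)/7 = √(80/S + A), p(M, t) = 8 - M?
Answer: -221909/19481 - √59347/1059423 ≈ -11.391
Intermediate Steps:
A = 203
m(S) = 7*√(203 + 80/S) (m(S) = 7*√(80/S + 203) = 7*√(203 + 80/S))
443818/((((160 - 1*140) - 141)*322)) + m(p(-26, -23))/(-436233) = 443818/((((160 - 1*140) - 141)*322)) + (7*√(203 + 80/(8 - 1*(-26))))/(-436233) = 443818/((((160 - 140) - 141)*322)) + (7*√(203 + 80/(8 + 26)))*(-1/436233) = 443818/(((20 - 141)*322)) + (7*√(203 + 80/34))*(-1/436233) = 443818/((-121*322)) + (7*√(203 + 80*(1/34)))*(-1/436233) = 443818/(-38962) + (7*√(203 + 40/17))*(-1/436233) = 443818*(-1/38962) + (7*√(3491/17))*(-1/436233) = -221909/19481 + (7*(√59347/17))*(-1/436233) = -221909/19481 + (7*√59347/17)*(-1/436233) = -221909/19481 - √59347/1059423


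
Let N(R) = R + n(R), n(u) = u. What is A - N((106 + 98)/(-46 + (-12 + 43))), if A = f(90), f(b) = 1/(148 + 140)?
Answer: 39173/1440 ≈ 27.203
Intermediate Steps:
f(b) = 1/288
N(R) = 2*R (N(R) = R + R = 2*R)
A = 1/288 ≈ 0.0034722
A - N((106 + 98)/(-46 + (-12 + 43))) = 1/288 - 2*(106 + 98)/(-46 + (-12 + 43)) = 1/288 - 2*204/(-46 + 31) = 1/288 - 2*204/(-15) = 1/288 - 2*204*(-1/15) = 1/288 - 2*(-68)/5 = 1/288 - 1*(-136/5) = 1/288 + 136/5 = 39173/1440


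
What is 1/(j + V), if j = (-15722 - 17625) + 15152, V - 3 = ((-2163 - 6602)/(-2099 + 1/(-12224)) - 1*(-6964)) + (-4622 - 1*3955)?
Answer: -25658177/508053052125 ≈ -5.0503e-5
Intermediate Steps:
V = -41202521610/25658177 (V = 3 + (((-2163 - 6602)/(-2099 + 1/(-12224)) - 1*(-6964)) + (-4622 - 1*3955)) = 3 + ((-8765/(-2099 - 1/12224) + 6964) + (-4622 - 3955)) = 3 + ((-8765/(-25658177/12224) + 6964) - 8577) = 3 + ((-8765*(-12224/25658177) + 6964) - 8577) = 3 + ((107143360/25658177 + 6964) - 8577) = 3 + (178790687988/25658177 - 8577) = 3 - 41279496141/25658177 = -41202521610/25658177 ≈ -1605.8)
j = -18195 (j = -33347 + 15152 = -18195)
1/(j + V) = 1/(-18195 - 41202521610/25658177) = 1/(-508053052125/25658177) = -25658177/508053052125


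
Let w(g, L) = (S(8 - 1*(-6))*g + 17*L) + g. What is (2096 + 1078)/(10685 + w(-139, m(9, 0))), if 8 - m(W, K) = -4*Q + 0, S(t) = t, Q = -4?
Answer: 3/8 ≈ 0.37500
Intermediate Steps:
m(W, K) = -8 (m(W, K) = 8 - (-4*(-4) + 0) = 8 - (16 + 0) = 8 - 1*16 = 8 - 16 = -8)
w(g, L) = 15*g + 17*L (w(g, L) = ((8 - 1*(-6))*g + 17*L) + g = ((8 + 6)*g + 17*L) + g = (14*g + 17*L) + g = 15*g + 17*L)
(2096 + 1078)/(10685 + w(-139, m(9, 0))) = (2096 + 1078)/(10685 + (15*(-139) + 17*(-8))) = 3174/(10685 + (-2085 - 136)) = 3174/(10685 - 2221) = 3174/8464 = 3174*(1/8464) = 3/8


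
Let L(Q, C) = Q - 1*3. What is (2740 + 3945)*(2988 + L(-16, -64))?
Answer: 19847765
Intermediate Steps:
L(Q, C) = -3 + Q (L(Q, C) = Q - 3 = -3 + Q)
(2740 + 3945)*(2988 + L(-16, -64)) = (2740 + 3945)*(2988 + (-3 - 16)) = 6685*(2988 - 19) = 6685*2969 = 19847765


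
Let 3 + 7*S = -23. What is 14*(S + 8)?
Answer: 60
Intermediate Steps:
S = -26/7 (S = -3/7 + (1/7)*(-23) = -3/7 - 23/7 = -26/7 ≈ -3.7143)
14*(S + 8) = 14*(-26/7 + 8) = 14*(30/7) = 60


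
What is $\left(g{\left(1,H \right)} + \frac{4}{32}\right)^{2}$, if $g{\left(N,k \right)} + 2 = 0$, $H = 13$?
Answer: $\frac{225}{64} \approx 3.5156$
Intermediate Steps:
$g{\left(N,k \right)} = -2$ ($g{\left(N,k \right)} = -2 + 0 = -2$)
$\left(g{\left(1,H \right)} + \frac{4}{32}\right)^{2} = \left(-2 + \frac{4}{32}\right)^{2} = \left(-2 + 4 \cdot \frac{1}{32}\right)^{2} = \left(-2 + \frac{1}{8}\right)^{2} = \left(- \frac{15}{8}\right)^{2} = \frac{225}{64}$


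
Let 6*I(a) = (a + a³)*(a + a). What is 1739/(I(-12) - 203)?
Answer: 1739/6757 ≈ 0.25736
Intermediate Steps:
I(a) = a*(a + a³)/3 (I(a) = ((a + a³)*(a + a))/6 = ((a + a³)*(2*a))/6 = (2*a*(a + a³))/6 = a*(a + a³)/3)
1739/(I(-12) - 203) = 1739/((⅓)*(-12)²*(1 + (-12)²) - 203) = 1739/((⅓)*144*(1 + 144) - 203) = 1739/((⅓)*144*145 - 203) = 1739/(6960 - 203) = 1739/6757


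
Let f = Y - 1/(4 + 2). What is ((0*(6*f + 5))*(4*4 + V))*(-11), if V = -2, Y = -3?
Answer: 0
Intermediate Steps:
f = -19/6 (f = -3 - 1/(4 + 2) = -3 - 1/6 = -3 - 1*⅙ = -3 - ⅙ = -19/6 ≈ -3.1667)
((0*(6*f + 5))*(4*4 + V))*(-11) = ((0*(6*(-19/6) + 5))*(4*4 - 2))*(-11) = ((0*(-19 + 5))*(16 - 2))*(-11) = ((0*(-14))*14)*(-11) = (0*14)*(-11) = 0*(-11) = 0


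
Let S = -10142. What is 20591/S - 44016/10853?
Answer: -669884395/110071126 ≈ -6.0859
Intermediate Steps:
20591/S - 44016/10853 = 20591/(-10142) - 44016/10853 = 20591*(-1/10142) - 44016*1/10853 = -20591/10142 - 44016/10853 = -669884395/110071126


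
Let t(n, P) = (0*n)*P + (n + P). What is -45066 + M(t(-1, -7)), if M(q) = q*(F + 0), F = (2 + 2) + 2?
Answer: -45114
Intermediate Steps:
F = 6 (F = 4 + 2 = 6)
t(n, P) = P + n (t(n, P) = 0*P + (P + n) = 0 + (P + n) = P + n)
M(q) = 6*q (M(q) = q*(6 + 0) = q*6 = 6*q)
-45066 + M(t(-1, -7)) = -45066 + 6*(-7 - 1) = -45066 + 6*(-8) = -45066 - 48 = -45114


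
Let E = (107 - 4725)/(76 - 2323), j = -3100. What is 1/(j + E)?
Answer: -2247/6961082 ≈ -0.00032279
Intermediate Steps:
E = 4618/2247 (E = -4618/(-2247) = -4618*(-1/2247) = 4618/2247 ≈ 2.0552)
1/(j + E) = 1/(-3100 + 4618/2247) = 1/(-6961082/2247) = -2247/6961082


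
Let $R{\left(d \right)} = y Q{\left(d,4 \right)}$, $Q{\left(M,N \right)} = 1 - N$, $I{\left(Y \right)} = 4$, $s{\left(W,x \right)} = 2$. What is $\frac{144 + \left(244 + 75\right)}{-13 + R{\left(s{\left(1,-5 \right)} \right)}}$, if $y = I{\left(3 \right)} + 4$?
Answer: $- \frac{463}{37} \approx -12.514$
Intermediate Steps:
$y = 8$ ($y = 4 + 4 = 8$)
$R{\left(d \right)} = -24$ ($R{\left(d \right)} = 8 \left(1 - 4\right) = 8 \left(-3\right) = -24$)
$\frac{144 + \left(244 + 75\right)}{-13 + R{\left(s{\left(1,-5 \right)} \right)}} = \frac{144 + \left(244 + 75\right)}{-13 - 24} = \frac{144 + 319}{-37} = 463 \left(- \frac{1}{37}\right) = - \frac{463}{37}$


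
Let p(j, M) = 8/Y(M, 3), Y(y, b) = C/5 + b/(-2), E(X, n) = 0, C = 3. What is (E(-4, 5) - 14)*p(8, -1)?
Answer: 1120/9 ≈ 124.44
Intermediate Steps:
Y(y, b) = ⅗ - b/2 (Y(y, b) = 3/5 + b/(-2) = 3*(⅕) + b*(-½) = ⅗ - b/2)
p(j, M) = -80/9 (p(j, M) = 8/(⅗ - ½*3) = 8/(⅗ - 3/2) = 8/(-9/10) = 8*(-10/9) = -80/9)
(E(-4, 5) - 14)*p(8, -1) = (0 - 14)*(-80/9) = -14*(-80/9) = 1120/9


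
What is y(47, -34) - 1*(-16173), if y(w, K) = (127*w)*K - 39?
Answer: -186812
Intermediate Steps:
y(w, K) = -39 + 127*K*w (y(w, K) = 127*K*w - 39 = -39 + 127*K*w)
y(47, -34) - 1*(-16173) = (-39 + 127*(-34)*47) - 1*(-16173) = (-39 - 202946) + 16173 = -202985 + 16173 = -186812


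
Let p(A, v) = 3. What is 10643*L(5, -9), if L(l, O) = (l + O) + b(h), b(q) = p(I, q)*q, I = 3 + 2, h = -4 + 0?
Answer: -170288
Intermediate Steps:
h = -4
I = 5
b(q) = 3*q
L(l, O) = -12 + O + l (L(l, O) = (l + O) + 3*(-4) = (O + l) - 12 = -12 + O + l)
10643*L(5, -9) = 10643*(-12 - 9 + 5) = 10643*(-16) = -170288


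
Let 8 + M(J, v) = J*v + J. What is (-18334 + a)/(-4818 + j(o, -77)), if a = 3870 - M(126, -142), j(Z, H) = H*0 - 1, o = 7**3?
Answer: -3310/4819 ≈ -0.68686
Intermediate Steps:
M(J, v) = -8 + J + J*v (M(J, v) = -8 + (J*v + J) = -8 + (J + J*v) = -8 + J + J*v)
o = 343
j(Z, H) = -1 (j(Z, H) = 0 - 1 = -1)
a = 21644 (a = 3870 - (-8 + 126 + 126*(-142)) = 3870 - (-8 + 126 - 17892) = 3870 - 1*(-17774) = 3870 + 17774 = 21644)
(-18334 + a)/(-4818 + j(o, -77)) = (-18334 + 21644)/(-4818 - 1) = 3310/(-4819) = 3310*(-1/4819) = -3310/4819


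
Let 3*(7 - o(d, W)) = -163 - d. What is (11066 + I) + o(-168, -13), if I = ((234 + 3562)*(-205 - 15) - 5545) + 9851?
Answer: -2459228/3 ≈ -8.1974e+5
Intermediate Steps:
o(d, W) = 184/3 + d/3 (o(d, W) = 7 - (-163 - d)/3 = 7 + (163/3 + d/3) = 184/3 + d/3)
I = -830814 (I = (3796*(-220) - 5545) + 9851 = (-835120 - 5545) + 9851 = -840665 + 9851 = -830814)
(11066 + I) + o(-168, -13) = (11066 - 830814) + (184/3 + (1/3)*(-168)) = -819748 + (184/3 - 56) = -819748 + 16/3 = -2459228/3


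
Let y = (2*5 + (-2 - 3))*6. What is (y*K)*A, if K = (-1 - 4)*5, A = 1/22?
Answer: -375/11 ≈ -34.091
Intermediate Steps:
A = 1/22 ≈ 0.045455
K = -25 (K = -5*5 = -25)
y = 30 (y = (10 - 5)*6 = 5*6 = 30)
(y*K)*A = (30*(-25))*(1/22) = -750*1/22 = -375/11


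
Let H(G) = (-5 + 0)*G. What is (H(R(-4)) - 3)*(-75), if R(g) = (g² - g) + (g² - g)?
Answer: 15225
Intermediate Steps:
R(g) = -2*g + 2*g²
H(G) = -5*G
(H(R(-4)) - 3)*(-75) = (-10*(-4)*(-1 - 4) - 3)*(-75) = (-10*(-4)*(-5) - 3)*(-75) = (-5*40 - 3)*(-75) = (-200 - 3)*(-75) = -203*(-75) = 15225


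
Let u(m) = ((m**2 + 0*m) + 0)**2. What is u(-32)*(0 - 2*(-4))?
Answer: 8388608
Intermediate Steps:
u(m) = m**4 (u(m) = ((m**2 + 0) + 0)**2 = (m**2 + 0)**2 = (m**2)**2 = m**4)
u(-32)*(0 - 2*(-4)) = (-32)**4*(0 - 2*(-4)) = 1048576*(0 + 8) = 1048576*8 = 8388608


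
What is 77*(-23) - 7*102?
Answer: -2485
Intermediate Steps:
77*(-23) - 7*102 = -1771 - 1*714 = -1771 - 714 = -2485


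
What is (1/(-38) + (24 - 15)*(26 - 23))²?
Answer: 1050625/1444 ≈ 727.58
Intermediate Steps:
(1/(-38) + (24 - 15)*(26 - 23))² = (-1/38 + 9*3)² = (-1/38 + 27)² = (1025/38)² = 1050625/1444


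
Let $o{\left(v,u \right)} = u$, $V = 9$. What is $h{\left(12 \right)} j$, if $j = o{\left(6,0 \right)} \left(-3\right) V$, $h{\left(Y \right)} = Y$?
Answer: $0$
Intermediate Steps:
$j = 0$ ($j = 0 \left(-3\right) 9 = 0 \cdot 9 = 0$)
$h{\left(12 \right)} j = 12 \cdot 0 = 0$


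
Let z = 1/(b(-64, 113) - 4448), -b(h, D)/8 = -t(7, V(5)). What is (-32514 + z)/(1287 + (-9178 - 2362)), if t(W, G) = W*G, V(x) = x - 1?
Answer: 137339137/43308672 ≈ 3.1712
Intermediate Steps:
V(x) = -1 + x
t(W, G) = G*W
b(h, D) = 224 (b(h, D) = -(-8)*(-1 + 5)*7 = -(-8)*4*7 = -(-8)*28 = -8*(-28) = 224)
z = -1/4224 (z = 1/(224 - 4448) = 1/(-4224) = -1/4224 ≈ -0.00023674)
(-32514 + z)/(1287 + (-9178 - 2362)) = (-32514 - 1/4224)/(1287 + (-9178 - 2362)) = -137339137/(4224*(1287 - 11540)) = -137339137/4224/(-10253) = -137339137/4224*(-1/10253) = 137339137/43308672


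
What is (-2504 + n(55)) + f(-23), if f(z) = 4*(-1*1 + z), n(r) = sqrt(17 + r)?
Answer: -2600 + 6*sqrt(2) ≈ -2591.5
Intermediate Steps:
f(z) = -4 + 4*z (f(z) = 4*(-1 + z) = -4 + 4*z)
(-2504 + n(55)) + f(-23) = (-2504 + sqrt(17 + 55)) + (-4 + 4*(-23)) = (-2504 + sqrt(72)) + (-4 - 92) = (-2504 + 6*sqrt(2)) - 96 = -2600 + 6*sqrt(2)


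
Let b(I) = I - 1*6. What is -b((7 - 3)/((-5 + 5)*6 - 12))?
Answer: 19/3 ≈ 6.3333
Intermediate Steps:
b(I) = -6 + I (b(I) = I - 6 = -6 + I)
-b((7 - 3)/((-5 + 5)*6 - 12)) = -(-6 + (7 - 3)/((-5 + 5)*6 - 12)) = -(-6 + 4/(0*6 - 12)) = -(-6 + 4/(0 - 12)) = -(-6 + 4/(-12)) = -(-6 + 4*(-1/12)) = -(-6 - ⅓) = -1*(-19/3) = 19/3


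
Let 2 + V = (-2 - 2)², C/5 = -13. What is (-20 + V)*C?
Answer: 390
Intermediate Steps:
C = -65 (C = 5*(-13) = -65)
V = 14 (V = -2 + (-2 - 2)² = -2 + (-4)² = -2 + 16 = 14)
(-20 + V)*C = (-20 + 14)*(-65) = -6*(-65) = 390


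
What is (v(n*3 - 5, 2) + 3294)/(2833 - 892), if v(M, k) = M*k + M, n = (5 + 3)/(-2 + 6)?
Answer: 1099/647 ≈ 1.6986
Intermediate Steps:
n = 2 (n = 8/4 = 8*(¼) = 2)
v(M, k) = M + M*k
(v(n*3 - 5, 2) + 3294)/(2833 - 892) = ((2*3 - 5)*(1 + 2) + 3294)/(2833 - 892) = ((6 - 5)*3 + 3294)/1941 = (1*3 + 3294)*(1/1941) = (3 + 3294)*(1/1941) = 3297*(1/1941) = 1099/647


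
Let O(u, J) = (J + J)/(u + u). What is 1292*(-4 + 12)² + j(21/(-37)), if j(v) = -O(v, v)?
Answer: 82687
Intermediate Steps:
O(u, J) = J/u (O(u, J) = (2*J)/((2*u)) = (2*J)*(1/(2*u)) = J/u)
j(v) = -1 (j(v) = -v/v = -1*1 = -1)
1292*(-4 + 12)² + j(21/(-37)) = 1292*(-4 + 12)² - 1 = 1292*8² - 1 = 1292*64 - 1 = 82688 - 1 = 82687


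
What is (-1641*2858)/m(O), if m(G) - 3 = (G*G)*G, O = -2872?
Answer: 4689978/23689358845 ≈ 0.00019798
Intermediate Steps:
m(G) = 3 + G**3 (m(G) = 3 + (G*G)*G = 3 + G**2*G = 3 + G**3)
(-1641*2858)/m(O) = (-1641*2858)/(3 + (-2872)**3) = -4689978/(3 - 23689358848) = -4689978/(-23689358845) = -4689978*(-1/23689358845) = 4689978/23689358845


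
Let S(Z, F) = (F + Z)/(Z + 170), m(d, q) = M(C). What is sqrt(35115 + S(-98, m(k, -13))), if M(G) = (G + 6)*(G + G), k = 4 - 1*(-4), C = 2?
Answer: sqrt(1264107)/6 ≈ 187.39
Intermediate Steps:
k = 8 (k = 4 + 4 = 8)
M(G) = 2*G*(6 + G) (M(G) = (6 + G)*(2*G) = 2*G*(6 + G))
m(d, q) = 32 (m(d, q) = 2*2*(6 + 2) = 2*2*8 = 32)
S(Z, F) = (F + Z)/(170 + Z)
sqrt(35115 + S(-98, m(k, -13))) = sqrt(35115 + (32 - 98)/(170 - 98)) = sqrt(35115 - 66/72) = sqrt(35115 + (1/72)*(-66)) = sqrt(35115 - 11/12) = sqrt(421369/12) = sqrt(1264107)/6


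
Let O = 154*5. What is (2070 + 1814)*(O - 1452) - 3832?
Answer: -2652720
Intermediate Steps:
O = 770
(2070 + 1814)*(O - 1452) - 3832 = (2070 + 1814)*(770 - 1452) - 3832 = 3884*(-682) - 3832 = -2648888 - 3832 = -2652720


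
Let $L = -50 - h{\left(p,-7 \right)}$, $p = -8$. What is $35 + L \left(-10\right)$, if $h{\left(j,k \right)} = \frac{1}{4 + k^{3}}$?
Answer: $\frac{181355}{339} \approx 534.97$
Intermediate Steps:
$L = - \frac{16949}{339}$ ($L = -50 - \frac{1}{4 + \left(-7\right)^{3}} = -50 - \frac{1}{4 - 343} = -50 - \frac{1}{-339} = -50 - - \frac{1}{339} = -50 + \frac{1}{339} = - \frac{16949}{339} \approx -49.997$)
$35 + L \left(-10\right) = 35 - - \frac{169490}{339} = 35 + \frac{169490}{339} = \frac{181355}{339}$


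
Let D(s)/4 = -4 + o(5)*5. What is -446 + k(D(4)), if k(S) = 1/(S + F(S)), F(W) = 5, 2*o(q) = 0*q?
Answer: -4907/11 ≈ -446.09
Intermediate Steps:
o(q) = 0 (o(q) = (0*q)/2 = (½)*0 = 0)
D(s) = -16 (D(s) = 4*(-4 + 0*5) = 4*(-4 + 0) = 4*(-4) = -16)
k(S) = 1/(5 + S) (k(S) = 1/(S + 5) = 1/(5 + S))
-446 + k(D(4)) = -446 + 1/(5 - 16) = -446 + 1/(-11) = -446 - 1/11 = -4907/11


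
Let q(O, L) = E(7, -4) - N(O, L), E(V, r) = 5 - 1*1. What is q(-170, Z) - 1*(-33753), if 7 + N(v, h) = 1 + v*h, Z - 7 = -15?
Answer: 32403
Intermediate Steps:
Z = -8 (Z = 7 - 15 = -8)
E(V, r) = 4 (E(V, r) = 5 - 1 = 4)
N(v, h) = -6 + h*v (N(v, h) = -7 + (1 + v*h) = -7 + (1 + h*v) = -6 + h*v)
q(O, L) = 10 - L*O (q(O, L) = 4 - (-6 + L*O) = 4 + (6 - L*O) = 10 - L*O)
q(-170, Z) - 1*(-33753) = (10 - 1*(-8)*(-170)) - 1*(-33753) = (10 - 1360) + 33753 = -1350 + 33753 = 32403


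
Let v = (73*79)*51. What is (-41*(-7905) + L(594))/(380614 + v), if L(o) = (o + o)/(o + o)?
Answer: 324106/674731 ≈ 0.48035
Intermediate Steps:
L(o) = 1 (L(o) = (2*o)/((2*o)) = (2*o)*(1/(2*o)) = 1)
v = 294117 (v = 5767*51 = 294117)
(-41*(-7905) + L(594))/(380614 + v) = (-41*(-7905) + 1)/(380614 + 294117) = (324105 + 1)/674731 = 324106*(1/674731) = 324106/674731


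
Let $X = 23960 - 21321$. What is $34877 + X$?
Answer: $37516$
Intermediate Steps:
$X = 2639$ ($X = 23960 - 21321 = 2639$)
$34877 + X = 34877 + 2639 = 37516$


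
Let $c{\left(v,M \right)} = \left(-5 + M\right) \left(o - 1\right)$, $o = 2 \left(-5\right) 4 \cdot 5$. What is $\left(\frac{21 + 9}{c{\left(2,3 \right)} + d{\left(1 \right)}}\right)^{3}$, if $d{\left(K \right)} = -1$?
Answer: $\frac{27000}{64481201} \approx 0.00041873$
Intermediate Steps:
$o = -200$ ($o = \left(-10\right) 4 \cdot 5 = \left(-40\right) 5 = -200$)
$c{\left(v,M \right)} = 1005 - 201 M$ ($c{\left(v,M \right)} = \left(-5 + M\right) \left(-200 - 1\right) = \left(-5 + M\right) \left(-201\right) = 1005 - 201 M$)
$\left(\frac{21 + 9}{c{\left(2,3 \right)} + d{\left(1 \right)}}\right)^{3} = \left(\frac{21 + 9}{\left(1005 - 603\right) - 1}\right)^{3} = \left(\frac{30}{\left(1005 - 603\right) - 1}\right)^{3} = \left(\frac{30}{402 - 1}\right)^{3} = \left(\frac{30}{401}\right)^{3} = \frac{27000}{64481201}$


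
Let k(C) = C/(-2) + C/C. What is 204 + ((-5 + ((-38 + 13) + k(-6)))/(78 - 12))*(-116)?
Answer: 8240/33 ≈ 249.70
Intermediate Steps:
k(C) = 1 - C/2 (k(C) = C*(-½) + 1 = -C/2 + 1 = 1 - C/2)
204 + ((-5 + ((-38 + 13) + k(-6)))/(78 - 12))*(-116) = 204 + ((-5 + ((-38 + 13) + (1 - ½*(-6))))/(78 - 12))*(-116) = 204 + ((-5 + (-25 + (1 + 3)))/66)*(-116) = 204 + ((-5 + (-25 + 4))*(1/66))*(-116) = 204 + ((-5 - 21)*(1/66))*(-116) = 204 - 26*1/66*(-116) = 204 - 13/33*(-116) = 204 + 1508/33 = 8240/33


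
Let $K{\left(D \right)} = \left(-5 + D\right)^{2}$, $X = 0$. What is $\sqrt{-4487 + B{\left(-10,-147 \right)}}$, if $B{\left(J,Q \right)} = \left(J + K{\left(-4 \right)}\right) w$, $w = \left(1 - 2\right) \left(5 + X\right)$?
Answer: $3 i \sqrt{538} \approx 69.584 i$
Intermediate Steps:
$w = -5$ ($w = \left(1 - 2\right) \left(5 + 0\right) = \left(-1\right) 5 = -5$)
$B{\left(J,Q \right)} = -405 - 5 J$ ($B{\left(J,Q \right)} = \left(J + \left(-5 - 4\right)^{2}\right) \left(-5\right) = \left(J + \left(-9\right)^{2}\right) \left(-5\right) = \left(J + 81\right) \left(-5\right) = \left(81 + J\right) \left(-5\right) = -405 - 5 J$)
$\sqrt{-4487 + B{\left(-10,-147 \right)}} = \sqrt{-4487 - 355} = \sqrt{-4842} = 3 i \sqrt{538}$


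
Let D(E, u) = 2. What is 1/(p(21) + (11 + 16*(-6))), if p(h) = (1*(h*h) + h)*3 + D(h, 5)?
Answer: 1/1303 ≈ 0.00076746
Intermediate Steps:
p(h) = 2 + 3*h + 3*h² (p(h) = (1*(h*h) + h)*3 + 2 = (1*h² + h)*3 + 2 = (h² + h)*3 + 2 = (h + h²)*3 + 2 = (3*h + 3*h²) + 2 = 2 + 3*h + 3*h²)
1/(p(21) + (11 + 16*(-6))) = 1/((2 + 3*21 + 3*21²) + (11 + 16*(-6))) = 1/((2 + 63 + 3*441) + (11 - 96)) = 1/((2 + 63 + 1323) - 85) = 1/(1388 - 85) = 1/1303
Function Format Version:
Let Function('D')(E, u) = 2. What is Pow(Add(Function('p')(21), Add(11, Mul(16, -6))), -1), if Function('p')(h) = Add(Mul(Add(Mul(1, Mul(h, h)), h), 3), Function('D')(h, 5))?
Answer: Rational(1, 1303) ≈ 0.00076746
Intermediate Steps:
Function('p')(h) = Add(2, Mul(3, h), Mul(3, Pow(h, 2))) (Function('p')(h) = Add(Mul(Add(Mul(1, Mul(h, h)), h), 3), 2) = Add(Mul(Add(Mul(1, Pow(h, 2)), h), 3), 2) = Add(Mul(Add(Pow(h, 2), h), 3), 2) = Add(Mul(Add(h, Pow(h, 2)), 3), 2) = Add(Add(Mul(3, h), Mul(3, Pow(h, 2))), 2) = Add(2, Mul(3, h), Mul(3, Pow(h, 2))))
Pow(Add(Function('p')(21), Add(11, Mul(16, -6))), -1) = Pow(Add(Add(2, Mul(3, 21), Mul(3, Pow(21, 2))), Add(11, Mul(16, -6))), -1) = Pow(Add(Add(2, 63, Mul(3, 441)), Add(11, -96)), -1) = Pow(Add(Add(2, 63, 1323), -85), -1) = Pow(Add(1388, -85), -1) = Pow(1303, -1) = Rational(1, 1303)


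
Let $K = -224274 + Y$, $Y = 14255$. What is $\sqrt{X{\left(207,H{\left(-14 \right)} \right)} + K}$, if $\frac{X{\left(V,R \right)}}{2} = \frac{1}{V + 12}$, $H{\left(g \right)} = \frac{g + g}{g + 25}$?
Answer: $\frac{i \sqrt{10072720821}}{219} \approx 458.28 i$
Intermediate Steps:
$H{\left(g \right)} = \frac{2 g}{25 + g}$
$X{\left(V,R \right)} = \frac{2}{12 + V}$ ($X{\left(V,R \right)} = \frac{2}{V + 12} = \frac{2}{12 + V}$)
$K = -210019$ ($K = -224274 + 14255 = -210019$)
$\sqrt{X{\left(207,H{\left(-14 \right)} \right)} + K} = \sqrt{\frac{2}{12 + 207} - 210019} = \sqrt{\frac{2}{219} - 210019} = \sqrt{- \frac{45994159}{219}} = \frac{i \sqrt{10072720821}}{219}$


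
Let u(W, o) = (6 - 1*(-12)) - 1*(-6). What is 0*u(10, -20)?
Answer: 0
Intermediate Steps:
u(W, o) = 24 (u(W, o) = (6 + 12) + 6 = 18 + 6 = 24)
0*u(10, -20) = 0*24 = 0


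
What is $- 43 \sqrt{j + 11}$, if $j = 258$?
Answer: $- 43 \sqrt{269} \approx -705.25$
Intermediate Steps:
$- 43 \sqrt{j + 11} = - 43 \sqrt{258 + 11} = - 43 \sqrt{269}$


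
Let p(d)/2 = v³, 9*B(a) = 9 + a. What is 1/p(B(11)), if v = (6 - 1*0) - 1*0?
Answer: 1/432 ≈ 0.0023148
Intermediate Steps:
B(a) = 1 + a/9 (B(a) = (9 + a)/9 = 1 + a/9)
v = 6 (v = (6 + 0) + 0 = 6 + 0 = 6)
p(d) = 432 (p(d) = 2*6³ = 2*216 = 432)
1/p(B(11)) = 1/432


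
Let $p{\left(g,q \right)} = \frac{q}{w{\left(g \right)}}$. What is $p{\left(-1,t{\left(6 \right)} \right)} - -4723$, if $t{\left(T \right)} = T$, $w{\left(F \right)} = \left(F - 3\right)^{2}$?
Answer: $\frac{37787}{8} \approx 4723.4$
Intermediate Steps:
$w{\left(F \right)} = \left(-3 + F\right)^{2}$
$p{\left(g,q \right)} = \frac{q}{\left(-3 + g\right)^{2}}$
$p{\left(-1,t{\left(6 \right)} \right)} - -4723 = \frac{6}{\left(-3 - 1\right)^{2}} - -4723 = \frac{6}{16} + 4723 = 6 \cdot \frac{1}{16} + 4723 = \frac{3}{8} + 4723 = \frac{37787}{8}$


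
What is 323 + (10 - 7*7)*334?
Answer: -12703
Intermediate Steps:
323 + (10 - 7*7)*334 = 323 + (10 - 49)*334 = 323 - 39*334 = 323 - 13026 = -12703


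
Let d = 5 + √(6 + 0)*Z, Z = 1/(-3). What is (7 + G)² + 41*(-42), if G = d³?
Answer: 600992/27 - 64468*√6/9 ≈ 4713.0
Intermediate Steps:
Z = -⅓ ≈ -0.33333
d = 5 - √6/3 (d = 5 + √(6 + 0)*(-⅓) = 5 + √6*(-⅓) = 5 - √6/3 ≈ 4.1835)
G = (5 - √6/3)³ ≈ 73.218
(7 + G)² + 41*(-42) = (7 + (15 - √6)³/27)² + 41*(-42) = (7 + (15 - √6)³/27)² - 1722 = -1722 + (7 + (15 - √6)³/27)²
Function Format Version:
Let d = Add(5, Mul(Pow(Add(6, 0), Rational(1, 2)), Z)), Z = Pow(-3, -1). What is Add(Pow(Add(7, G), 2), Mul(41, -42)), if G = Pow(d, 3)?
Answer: Add(Rational(600992, 27), Mul(Rational(-64468, 9), Pow(6, Rational(1, 2)))) ≈ 4713.0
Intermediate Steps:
Z = Rational(-1, 3) ≈ -0.33333
d = Add(5, Mul(Rational(-1, 3), Pow(6, Rational(1, 2)))) (d = Add(5, Mul(Pow(Add(6, 0), Rational(1, 2)), Rational(-1, 3))) = Add(5, Mul(Pow(6, Rational(1, 2)), Rational(-1, 3))) = Add(5, Mul(Rational(-1, 3), Pow(6, Rational(1, 2)))) ≈ 4.1835)
G = Pow(Add(5, Mul(Rational(-1, 3), Pow(6, Rational(1, 2)))), 3) ≈ 73.218
Add(Pow(Add(7, G), 2), Mul(41, -42)) = Add(Pow(Add(7, Mul(Rational(1, 27), Pow(Add(15, Mul(-1, Pow(6, Rational(1, 2)))), 3))), 2), Mul(41, -42)) = Add(Pow(Add(7, Mul(Rational(1, 27), Pow(Add(15, Mul(-1, Pow(6, Rational(1, 2)))), 3))), 2), -1722) = Add(-1722, Pow(Add(7, Mul(Rational(1, 27), Pow(Add(15, Mul(-1, Pow(6, Rational(1, 2)))), 3))), 2))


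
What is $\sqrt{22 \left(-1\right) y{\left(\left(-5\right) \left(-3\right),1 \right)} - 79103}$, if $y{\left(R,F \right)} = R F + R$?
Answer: $31 i \sqrt{83} \approx 282.42 i$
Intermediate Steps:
$y{\left(R,F \right)} = R + F R$ ($y{\left(R,F \right)} = F R + R = R + F R$)
$\sqrt{22 \left(-1\right) y{\left(\left(-5\right) \left(-3\right),1 \right)} - 79103} = \sqrt{22 \left(-1\right) \left(-5\right) \left(-3\right) \left(1 + 1\right) - 79103} = \sqrt{- 22 \cdot 15 \cdot 2 - 79103} = \sqrt{\left(-22\right) 30 - 79103} = \sqrt{-660 - 79103} = \sqrt{-79763} = 31 i \sqrt{83}$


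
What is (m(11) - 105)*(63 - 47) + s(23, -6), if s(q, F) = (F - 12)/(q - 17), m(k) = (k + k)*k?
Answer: 2189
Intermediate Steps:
m(k) = 2*k² (m(k) = (2*k)*k = 2*k²)
s(q, F) = (-12 + F)/(-17 + q)
(m(11) - 105)*(63 - 47) + s(23, -6) = (2*11² - 105)*(63 - 47) + (-12 - 6)/(-17 + 23) = (2*121 - 105)*16 - 18/6 = (242 - 105)*16 + (⅙)*(-18) = 137*16 - 3 = 2192 - 3 = 2189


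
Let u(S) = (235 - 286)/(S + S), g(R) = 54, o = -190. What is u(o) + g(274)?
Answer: 20571/380 ≈ 54.134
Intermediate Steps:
u(S) = -51/(2*S) (u(S) = -51*1/(2*S) = -51/(2*S))
u(o) + g(274) = -51/2/(-190) + 54 = -51/2*(-1/190) + 54 = 51/380 + 54 = 20571/380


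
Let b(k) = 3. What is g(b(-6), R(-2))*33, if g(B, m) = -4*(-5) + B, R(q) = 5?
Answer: 759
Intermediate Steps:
g(B, m) = 20 + B
g(b(-6), R(-2))*33 = (20 + 3)*33 = 23*33 = 759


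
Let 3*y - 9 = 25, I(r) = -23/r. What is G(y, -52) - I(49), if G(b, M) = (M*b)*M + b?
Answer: 4506599/147 ≈ 30657.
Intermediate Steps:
y = 34/3 (y = 3 + (⅓)*25 = 3 + 25/3 = 34/3 ≈ 11.333)
G(b, M) = b + b*M² (G(b, M) = b*M² + b = b + b*M²)
G(y, -52) - I(49) = 34*(1 + (-52)²)/3 - (-23)/49 = 34*(1 + 2704)/3 - (-23)/49 = (34/3)*2705 - 1*(-23/49) = 91970/3 + 23/49 = 4506599/147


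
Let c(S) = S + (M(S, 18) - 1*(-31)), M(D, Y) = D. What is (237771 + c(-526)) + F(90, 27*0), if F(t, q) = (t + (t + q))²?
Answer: 269150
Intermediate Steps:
F(t, q) = (q + 2*t)² (F(t, q) = (t + (q + t))² = (q + 2*t)²)
c(S) = 31 + 2*S (c(S) = S + (S - 1*(-31)) = S + (S + 31) = S + (31 + S) = 31 + 2*S)
(237771 + c(-526)) + F(90, 27*0) = (237771 + (31 + 2*(-526))) + (27*0 + 2*90)² = (237771 + (31 - 1052)) + (0 + 180)² = (237771 - 1021) + 180² = 236750 + 32400 = 269150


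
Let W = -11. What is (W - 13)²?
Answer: 576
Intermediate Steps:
(W - 13)² = (-11 - 13)² = (-24)² = 576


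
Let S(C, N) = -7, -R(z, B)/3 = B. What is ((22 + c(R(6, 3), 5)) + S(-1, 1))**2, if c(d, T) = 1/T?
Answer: 5776/25 ≈ 231.04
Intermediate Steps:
R(z, B) = -3*B
((22 + c(R(6, 3), 5)) + S(-1, 1))**2 = ((22 + 1/5) - 7)**2 = (111/5 - 7)**2 = (76/5)**2 = 5776/25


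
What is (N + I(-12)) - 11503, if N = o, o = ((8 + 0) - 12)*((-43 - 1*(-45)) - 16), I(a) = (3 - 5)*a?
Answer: -11423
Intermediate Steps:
I(a) = -2*a
o = 56 (o = (8 - 12)*((-43 + 45) - 16) = -4*(2 - 16) = -4*(-14) = 56)
N = 56
(N + I(-12)) - 11503 = (56 - 2*(-12)) - 11503 = (56 + 24) - 11503 = 80 - 11503 = -11423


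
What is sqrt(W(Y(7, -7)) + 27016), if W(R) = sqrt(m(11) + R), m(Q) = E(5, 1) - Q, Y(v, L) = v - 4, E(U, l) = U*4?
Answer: sqrt(27016 + 2*sqrt(3)) ≈ 164.38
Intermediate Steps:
E(U, l) = 4*U
Y(v, L) = -4 + v
m(Q) = 20 - Q (m(Q) = 4*5 - Q = 20 - Q)
W(R) = sqrt(9 + R) (W(R) = sqrt((20 - 1*11) + R) = sqrt((20 - 11) + R) = sqrt(9 + R))
sqrt(W(Y(7, -7)) + 27016) = sqrt(sqrt(9 + (-4 + 7)) + 27016) = sqrt(sqrt(9 + 3) + 27016) = sqrt(sqrt(12) + 27016) = sqrt(2*sqrt(3) + 27016) = sqrt(27016 + 2*sqrt(3))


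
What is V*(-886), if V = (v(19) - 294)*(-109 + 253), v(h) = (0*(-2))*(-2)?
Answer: 37509696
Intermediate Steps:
v(h) = 0 (v(h) = 0*(-2) = 0)
V = -42336 (V = (0 - 294)*(-109 + 253) = -294*144 = -42336)
V*(-886) = -42336*(-886) = 37509696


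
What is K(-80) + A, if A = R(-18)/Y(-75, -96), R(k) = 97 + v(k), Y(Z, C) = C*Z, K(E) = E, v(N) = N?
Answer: -575921/7200 ≈ -79.989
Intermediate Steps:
R(k) = 97 + k
A = 79/7200 (A = (97 - 18)/((-96*(-75))) = 79/7200 ≈ 0.010972)
K(-80) + A = -80 + 79/7200 = -575921/7200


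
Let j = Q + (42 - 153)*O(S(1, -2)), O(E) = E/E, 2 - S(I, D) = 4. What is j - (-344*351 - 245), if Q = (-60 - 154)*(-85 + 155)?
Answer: 105898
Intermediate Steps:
Q = -14980 (Q = -214*70 = -14980)
S(I, D) = -2 (S(I, D) = 2 - 1*4 = 2 - 4 = -2)
O(E) = 1
j = -15091 (j = -14980 + (42 - 153)*1 = -14980 - 111*1 = -14980 - 111 = -15091)
j - (-344*351 - 245) = -15091 - (-344*351 - 245) = -15091 - (-120744 - 245) = -15091 - 1*(-120989) = -15091 + 120989 = 105898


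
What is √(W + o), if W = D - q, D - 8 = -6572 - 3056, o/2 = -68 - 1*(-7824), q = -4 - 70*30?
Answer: 2*√1999 ≈ 89.420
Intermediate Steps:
q = -2104 (q = -4 - 2100 = -2104)
o = 15512 (o = 2*(-68 - 1*(-7824)) = 2*(-68 + 7824) = 2*7756 = 15512)
D = -9620 (D = 8 + (-6572 - 3056) = 8 - 9628 = -9620)
W = -7516 (W = -9620 - 1*(-2104) = -9620 + 2104 = -7516)
√(W + o) = √(-7516 + 15512) = √7996 = 2*√1999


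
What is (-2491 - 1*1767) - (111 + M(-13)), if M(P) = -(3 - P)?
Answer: -4353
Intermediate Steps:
M(P) = -3 + P
(-2491 - 1*1767) - (111 + M(-13)) = (-2491 - 1*1767) - (111 + (-3 - 13)) = (-2491 - 1767) - (111 - 16) = -4258 - 1*95 = -4258 - 95 = -4353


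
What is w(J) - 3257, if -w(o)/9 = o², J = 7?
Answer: -3698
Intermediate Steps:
w(o) = -9*o²
w(J) - 3257 = -9*7² - 3257 = -9*49 - 3257 = -441 - 3257 = -3698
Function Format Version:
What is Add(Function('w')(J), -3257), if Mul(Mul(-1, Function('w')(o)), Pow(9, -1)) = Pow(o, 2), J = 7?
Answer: -3698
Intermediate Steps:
Function('w')(o) = Mul(-9, Pow(o, 2))
Add(Function('w')(J), -3257) = Add(Mul(-9, Pow(7, 2)), -3257) = Add(Mul(-9, 49), -3257) = Add(-441, -3257) = -3698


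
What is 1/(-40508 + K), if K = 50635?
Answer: 1/10127 ≈ 9.8746e-5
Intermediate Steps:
1/(-40508 + K) = 1/(-40508 + 50635) = 1/10127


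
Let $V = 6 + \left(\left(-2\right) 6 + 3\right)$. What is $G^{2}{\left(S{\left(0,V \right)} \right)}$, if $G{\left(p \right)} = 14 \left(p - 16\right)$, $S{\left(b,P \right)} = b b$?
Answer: $50176$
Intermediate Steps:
$V = -3$ ($V = 6 + \left(-12 + 3\right) = 6 - 9 = -3$)
$S{\left(b,P \right)} = b^{2}$
$G{\left(p \right)} = -224 + 14 p$ ($G{\left(p \right)} = 14 \left(-16 + p\right) = -224 + 14 p$)
$G^{2}{\left(S{\left(0,V \right)} \right)} = \left(-224 + 14 \cdot 0^{2}\right)^{2} = \left(-224 + 14 \cdot 0\right)^{2} = \left(-224 + 0\right)^{2} = \left(-224\right)^{2} = 50176$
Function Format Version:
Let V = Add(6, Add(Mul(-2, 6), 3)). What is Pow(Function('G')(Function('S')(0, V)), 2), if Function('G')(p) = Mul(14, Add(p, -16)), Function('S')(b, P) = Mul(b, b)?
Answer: 50176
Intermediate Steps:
V = -3 (V = Add(6, Add(-12, 3)) = Add(6, -9) = -3)
Function('S')(b, P) = Pow(b, 2)
Function('G')(p) = Add(-224, Mul(14, p)) (Function('G')(p) = Mul(14, Add(-16, p)) = Add(-224, Mul(14, p)))
Pow(Function('G')(Function('S')(0, V)), 2) = Pow(Add(-224, Mul(14, Pow(0, 2))), 2) = Pow(Add(-224, Mul(14, 0)), 2) = Pow(Add(-224, 0), 2) = Pow(-224, 2) = 50176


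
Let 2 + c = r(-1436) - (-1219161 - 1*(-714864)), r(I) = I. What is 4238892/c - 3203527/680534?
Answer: 181969677805/48887520958 ≈ 3.7222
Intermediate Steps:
c = 502859 (c = -2 + (-1436 - (-1219161 - 1*(-714864))) = -2 + (-1436 - (-1219161 + 714864)) = -2 + (-1436 - 1*(-504297)) = -2 + (-1436 + 504297) = -2 + 502861 = 502859)
4238892/c - 3203527/680534 = 4238892/502859 - 3203527/680534 = 4238892*(1/502859) - 3203527*1/680534 = 605556/71837 - 3203527/680534 = 181969677805/48887520958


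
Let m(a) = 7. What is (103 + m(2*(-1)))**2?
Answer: 12100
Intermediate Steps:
(103 + m(2*(-1)))**2 = (103 + 7)**2 = 110**2 = 12100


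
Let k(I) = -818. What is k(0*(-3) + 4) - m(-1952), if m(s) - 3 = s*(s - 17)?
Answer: -3844309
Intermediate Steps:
m(s) = 3 + s*(-17 + s) (m(s) = 3 + s*(s - 17) = 3 + s*(-17 + s))
k(0*(-3) + 4) - m(-1952) = -818 - (3 + (-1952)² - 17*(-1952)) = -818 - (3 + 3810304 + 33184) = -818 - 1*3843491 = -818 - 3843491 = -3844309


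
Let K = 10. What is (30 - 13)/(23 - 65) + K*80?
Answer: 33583/42 ≈ 799.60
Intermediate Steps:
(30 - 13)/(23 - 65) + K*80 = (30 - 13)/(23 - 65) + 10*80 = 17/(-42) + 800 = 17*(-1/42) + 800 = -17/42 + 800 = 33583/42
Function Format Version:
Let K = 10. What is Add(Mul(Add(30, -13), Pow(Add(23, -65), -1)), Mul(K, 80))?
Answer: Rational(33583, 42) ≈ 799.60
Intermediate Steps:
Add(Mul(Add(30, -13), Pow(Add(23, -65), -1)), Mul(K, 80)) = Add(Mul(Add(30, -13), Pow(Add(23, -65), -1)), Mul(10, 80)) = Add(Mul(17, Pow(-42, -1)), 800) = Add(Mul(17, Rational(-1, 42)), 800) = Add(Rational(-17, 42), 800) = Rational(33583, 42)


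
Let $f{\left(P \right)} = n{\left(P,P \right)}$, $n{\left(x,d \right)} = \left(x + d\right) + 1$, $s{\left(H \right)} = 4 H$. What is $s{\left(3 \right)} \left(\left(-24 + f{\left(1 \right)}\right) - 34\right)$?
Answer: $-660$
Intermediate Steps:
$n{\left(x,d \right)} = 1 + d + x$ ($n{\left(x,d \right)} = \left(d + x\right) + 1 = 1 + d + x$)
$f{\left(P \right)} = 1 + 2 P$ ($f{\left(P \right)} = 1 + P + P = 1 + 2 P$)
$s{\left(3 \right)} \left(\left(-24 + f{\left(1 \right)}\right) - 34\right) = 4 \cdot 3 \left(\left(-24 + \left(1 + 2 \cdot 1\right)\right) - 34\right) = 12 \left(\left(-24 + \left(1 + 2\right)\right) - 34\right) = 12 \left(\left(-24 + 3\right) - 34\right) = 12 \left(-21 - 34\right) = 12 \left(-55\right) = -660$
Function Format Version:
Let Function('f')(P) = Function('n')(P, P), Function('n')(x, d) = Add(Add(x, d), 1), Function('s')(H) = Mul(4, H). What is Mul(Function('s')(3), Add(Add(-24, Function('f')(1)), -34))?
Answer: -660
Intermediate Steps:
Function('n')(x, d) = Add(1, d, x) (Function('n')(x, d) = Add(Add(d, x), 1) = Add(1, d, x))
Function('f')(P) = Add(1, Mul(2, P)) (Function('f')(P) = Add(1, P, P) = Add(1, Mul(2, P)))
Mul(Function('s')(3), Add(Add(-24, Function('f')(1)), -34)) = Mul(Mul(4, 3), Add(Add(-24, Add(1, Mul(2, 1))), -34)) = Mul(12, Add(Add(-24, Add(1, 2)), -34)) = Mul(12, Add(Add(-24, 3), -34)) = Mul(12, Add(-21, -34)) = Mul(12, -55) = -660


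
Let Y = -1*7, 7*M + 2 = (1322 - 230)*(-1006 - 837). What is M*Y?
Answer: 2012558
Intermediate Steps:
M = -2012558/7 (M = -2/7 + ((1322 - 230)*(-1006 - 837))/7 = -2/7 + (1092*(-1843))/7 = -2/7 + (1/7)*(-2012556) = -2/7 - 287508 = -2012558/7 ≈ -2.8751e+5)
Y = -7
M*Y = -2012558/7*(-7) = 2012558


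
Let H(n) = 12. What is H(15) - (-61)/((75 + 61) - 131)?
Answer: 121/5 ≈ 24.200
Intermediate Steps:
H(15) - (-61)/((75 + 61) - 131) = 12 - (-61)/((75 + 61) - 131) = 12 - (-61)/(136 - 131) = 12 - (-61)/5 = 12 - 1*(-61/5) = 12 + 61/5 = 121/5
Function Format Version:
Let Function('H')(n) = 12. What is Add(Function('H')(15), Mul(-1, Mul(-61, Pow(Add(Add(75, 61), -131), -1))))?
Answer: Rational(121, 5) ≈ 24.200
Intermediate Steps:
Add(Function('H')(15), Mul(-1, Mul(-61, Pow(Add(Add(75, 61), -131), -1)))) = Add(12, Mul(-1, Mul(-61, Pow(Add(Add(75, 61), -131), -1)))) = Add(12, Mul(-1, Mul(-61, Pow(Add(136, -131), -1)))) = Add(12, Mul(-1, Mul(-61, Pow(5, -1)))) = Add(12, Mul(-1, Mul(-61, Rational(1, 5)))) = Add(12, Mul(-1, Rational(-61, 5))) = Add(12, Rational(61, 5)) = Rational(121, 5)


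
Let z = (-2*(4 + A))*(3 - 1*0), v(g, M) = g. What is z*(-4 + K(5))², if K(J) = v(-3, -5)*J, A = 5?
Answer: -19494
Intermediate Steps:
K(J) = -3*J
z = -54 (z = (-2*(4 + 5))*(3 - 1*0) = (-2*9)*(3 + 0) = -18*3 = -54)
z*(-4 + K(5))² = -54*(-4 - 3*5)² = -54*(-4 - 15)² = -54*(-19)² = -54*361 = -19494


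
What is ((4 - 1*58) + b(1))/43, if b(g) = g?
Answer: -53/43 ≈ -1.2326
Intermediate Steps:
((4 - 1*58) + b(1))/43 = ((4 - 1*58) + 1)/43 = ((4 - 58) + 1)*(1/43) = (-54 + 1)*(1/43) = -53*1/43 = -53/43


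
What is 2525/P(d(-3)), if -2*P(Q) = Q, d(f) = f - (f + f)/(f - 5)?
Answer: 4040/3 ≈ 1346.7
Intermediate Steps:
d(f) = f - 2*f/(-5 + f)
P(Q) = -Q/2
2525/P(d(-3)) = 2525/((-(-3)*(-7 - 3)/(2*(-5 - 3)))) = 2525/((-(-3)*(-10)/(2*(-8)))) = 2525/((-(-3)*(-1)*(-10)/(2*8))) = 2525/((-½*(-15/4))) = 2525/(15/8) = 2525*(8/15) = 4040/3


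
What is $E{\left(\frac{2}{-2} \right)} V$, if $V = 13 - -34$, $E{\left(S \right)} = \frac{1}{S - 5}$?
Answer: $- \frac{47}{6} \approx -7.8333$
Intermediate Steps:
$E{\left(S \right)} = \frac{1}{-5 + S}$
$V = 47$ ($V = 13 + 34 = 47$)
$E{\left(\frac{2}{-2} \right)} V = \frac{1}{-5 + \frac{2}{-2}} \cdot 47 = \frac{1}{-5 + 2 \left(- \frac{1}{2}\right)} 47 = \frac{1}{-5 - 1} \cdot 47 = \frac{1}{-6} \cdot 47 = \left(- \frac{1}{6}\right) 47 = - \frac{47}{6}$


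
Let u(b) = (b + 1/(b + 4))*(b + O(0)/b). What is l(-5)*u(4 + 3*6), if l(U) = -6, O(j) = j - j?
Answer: -37818/13 ≈ -2909.1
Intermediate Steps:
O(j) = 0
u(b) = b*(b + 1/(4 + b)) (u(b) = (b + 1/(b + 4))*(b + 0/b) = (b + 1/(4 + b))*(b + 0) = (b + 1/(4 + b))*b = b*(b + 1/(4 + b)))
l(-5)*u(4 + 3*6) = -6*(4 + 3*6)*(1 + (4 + 3*6)² + 4*(4 + 3*6))/(4 + (4 + 3*6)) = -6*(4 + 18)*(1 + (4 + 18)² + 4*(4 + 18))/(4 + (4 + 18)) = -132*(1 + 22² + 4*22)/(4 + 22) = -132*(1 + 484 + 88)/26 = -132*573/26 = -6*6303/13 = -37818/13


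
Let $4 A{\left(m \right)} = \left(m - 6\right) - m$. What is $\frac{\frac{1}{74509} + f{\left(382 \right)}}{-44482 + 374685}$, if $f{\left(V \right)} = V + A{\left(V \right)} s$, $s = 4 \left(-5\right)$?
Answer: $\frac{30697709}{24603095327} \approx 0.0012477$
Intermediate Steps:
$A{\left(m \right)} = - \frac{3}{2}$ ($A{\left(m \right)} = \frac{\left(m - 6\right) - m}{4} = \frac{\left(-6 + m\right) - m}{4} = \frac{1}{4} \left(-6\right) = - \frac{3}{2}$)
$s = -20$
$f{\left(V \right)} = 30 + V$ ($f{\left(V \right)} = V - -30 = V + 30 = 30 + V$)
$\frac{\frac{1}{74509} + f{\left(382 \right)}}{-44482 + 374685} = \frac{\frac{1}{74509} + \left(30 + 382\right)}{-44482 + 374685} = \frac{\frac{1}{74509} + 412}{330203} = \frac{30697709}{74509} \cdot \frac{1}{330203} = \frac{30697709}{24603095327}$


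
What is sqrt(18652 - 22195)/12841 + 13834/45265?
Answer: 13834/45265 + I*sqrt(3543)/12841 ≈ 0.30562 + 0.0046354*I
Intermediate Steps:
sqrt(18652 - 22195)/12841 + 13834/45265 = sqrt(-3543)*(1/12841) + 13834*(1/45265) = (I*sqrt(3543))*(1/12841) + 13834/45265 = I*sqrt(3543)/12841 + 13834/45265 = 13834/45265 + I*sqrt(3543)/12841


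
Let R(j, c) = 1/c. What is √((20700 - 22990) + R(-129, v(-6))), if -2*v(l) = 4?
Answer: 3*I*√1018/2 ≈ 47.859*I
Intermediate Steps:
v(l) = -2 (v(l) = -½*4 = -2)
√((20700 - 22990) + R(-129, v(-6))) = √((20700 - 22990) + 1/(-2)) = √(-2290 - ½) = √(-4581/2) = 3*I*√1018/2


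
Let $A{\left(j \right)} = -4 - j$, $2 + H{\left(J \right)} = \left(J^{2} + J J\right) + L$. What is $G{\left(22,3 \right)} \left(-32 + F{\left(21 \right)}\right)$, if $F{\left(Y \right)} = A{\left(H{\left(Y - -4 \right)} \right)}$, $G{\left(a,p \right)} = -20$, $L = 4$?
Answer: $25760$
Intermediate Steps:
$H{\left(J \right)} = 2 + 2 J^{2}$ ($H{\left(J \right)} = -2 + \left(\left(J^{2} + J J\right) + 4\right) = -2 + \left(\left(J^{2} + J^{2}\right) + 4\right) = -2 + \left(2 J^{2} + 4\right) = -2 + \left(4 + 2 J^{2}\right) = 2 + 2 J^{2}$)
$F{\left(Y \right)} = -6 - 2 \left(4 + Y\right)^{2}$ ($F{\left(Y \right)} = -4 - \left(2 + 2 \left(Y - -4\right)^{2}\right) = -4 - \left(2 + 2 \left(Y + 4\right)^{2}\right) = -4 - \left(2 + 2 \left(4 + Y\right)^{2}\right) = -6 - 2 \left(4 + Y\right)^{2}$)
$G{\left(22,3 \right)} \left(-32 + F{\left(21 \right)}\right) = - 20 \left(-32 - \left(6 + 2 \left(4 + 21\right)^{2}\right)\right) = - 20 \left(-32 - \left(6 + 2 \cdot 25^{2}\right)\right) = - 20 \left(-32 - 1256\right) = \left(-20\right) \left(-1288\right) = 25760$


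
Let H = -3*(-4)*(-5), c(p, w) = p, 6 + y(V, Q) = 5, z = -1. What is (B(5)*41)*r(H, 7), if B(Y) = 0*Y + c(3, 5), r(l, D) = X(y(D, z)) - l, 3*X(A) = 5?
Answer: 7585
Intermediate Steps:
y(V, Q) = -1 (y(V, Q) = -6 + 5 = -1)
X(A) = 5/3 (X(A) = (⅓)*5 = 5/3)
H = -60 (H = 12*(-5) = -60)
r(l, D) = 5/3 - l
B(Y) = 3 (B(Y) = 0*Y + 3 = 0 + 3 = 3)
(B(5)*41)*r(H, 7) = (3*41)*(5/3 - 1*(-60)) = 123*(5/3 + 60) = 123*(185/3) = 7585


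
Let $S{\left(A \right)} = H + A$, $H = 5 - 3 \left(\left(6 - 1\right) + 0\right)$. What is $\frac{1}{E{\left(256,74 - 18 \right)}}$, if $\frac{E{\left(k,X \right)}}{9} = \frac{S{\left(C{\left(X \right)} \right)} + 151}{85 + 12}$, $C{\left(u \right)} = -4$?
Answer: $\frac{97}{1233} \approx 0.07867$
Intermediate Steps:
$H = -10$ ($H = 5 - 3 \left(5 + 0\right) = 5 - 15 = -10$)
$S{\left(A \right)} = -10 + A$
$E{\left(k,X \right)} = \frac{1233}{97}$ ($E{\left(k,X \right)} = 9 \frac{\left(-10 - 4\right) + 151}{85 + 12} = 9 \frac{-14 + 151}{97} = 9 \cdot 137 \cdot \frac{1}{97} = 9 \cdot \frac{137}{97} = \frac{1233}{97}$)
$\frac{1}{E{\left(256,74 - 18 \right)}} = \frac{1}{\frac{1233}{97}} = \frac{97}{1233}$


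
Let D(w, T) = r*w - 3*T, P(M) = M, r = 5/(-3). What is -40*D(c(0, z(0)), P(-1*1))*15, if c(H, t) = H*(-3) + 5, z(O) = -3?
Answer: 3200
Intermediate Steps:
r = -5/3 (r = 5*(-⅓) = -5/3 ≈ -1.6667)
c(H, t) = 5 - 3*H (c(H, t) = -3*H + 5 = 5 - 3*H)
D(w, T) = -3*T - 5*w/3 (D(w, T) = -5*w/3 - 3*T = -3*T - 5*w/3)
-40*D(c(0, z(0)), P(-1*1))*15 = -40*(-(-3) - 5*(5 - 3*0)/3)*15 = -40*(-3*(-1) - 5*(5 + 0)/3)*15 = -40*(3 - 5/3*5)*15 = -40*(3 - 25/3)*15 = -40*(-16/3)*15 = (640/3)*15 = 3200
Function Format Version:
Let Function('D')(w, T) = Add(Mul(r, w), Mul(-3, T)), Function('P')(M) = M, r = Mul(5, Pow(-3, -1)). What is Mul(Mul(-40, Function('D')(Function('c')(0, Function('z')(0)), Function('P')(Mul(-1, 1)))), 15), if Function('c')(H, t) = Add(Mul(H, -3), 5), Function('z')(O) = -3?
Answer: 3200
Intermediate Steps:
r = Rational(-5, 3) (r = Mul(5, Rational(-1, 3)) = Rational(-5, 3) ≈ -1.6667)
Function('c')(H, t) = Add(5, Mul(-3, H)) (Function('c')(H, t) = Add(Mul(-3, H), 5) = Add(5, Mul(-3, H)))
Function('D')(w, T) = Add(Mul(-3, T), Mul(Rational(-5, 3), w)) (Function('D')(w, T) = Add(Mul(Rational(-5, 3), w), Mul(-3, T)) = Add(Mul(-3, T), Mul(Rational(-5, 3), w)))
Mul(Mul(-40, Function('D')(Function('c')(0, Function('z')(0)), Function('P')(Mul(-1, 1)))), 15) = Mul(Mul(-40, Add(Mul(-3, Mul(-1, 1)), Mul(Rational(-5, 3), Add(5, Mul(-3, 0))))), 15) = Mul(Mul(-40, Add(Mul(-3, -1), Mul(Rational(-5, 3), Add(5, 0)))), 15) = Mul(Mul(-40, Add(3, Mul(Rational(-5, 3), 5))), 15) = Mul(Mul(-40, Add(3, Rational(-25, 3))), 15) = Mul(Mul(-40, Rational(-16, 3)), 15) = Mul(Rational(640, 3), 15) = 3200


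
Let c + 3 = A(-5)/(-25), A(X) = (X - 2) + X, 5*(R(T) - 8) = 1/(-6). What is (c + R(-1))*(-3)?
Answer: -817/50 ≈ -16.340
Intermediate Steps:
R(T) = 239/30 (R(T) = 8 + (⅕)/(-6) = 8 + (⅕)*(-⅙) = 8 - 1/30 = 239/30)
A(X) = -2 + 2*X (A(X) = (-2 + X) + X = -2 + 2*X)
c = -63/25 (c = -3 + (-2 + 2*(-5))/(-25) = -3 + (-2 - 10)*(-1/25) = -3 - 12*(-1/25) = -3 + 12/25 = -63/25 ≈ -2.5200)
(c + R(-1))*(-3) = (-63/25 + 239/30)*(-3) = (817/150)*(-3) = -817/50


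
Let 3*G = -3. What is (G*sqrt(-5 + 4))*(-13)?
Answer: 13*I ≈ 13.0*I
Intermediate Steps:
G = -1 (G = (1/3)*(-3) = -1)
(G*sqrt(-5 + 4))*(-13) = -sqrt(-5 + 4)*(-13) = -sqrt(-1)*(-13) = -I*(-13) = 13*I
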